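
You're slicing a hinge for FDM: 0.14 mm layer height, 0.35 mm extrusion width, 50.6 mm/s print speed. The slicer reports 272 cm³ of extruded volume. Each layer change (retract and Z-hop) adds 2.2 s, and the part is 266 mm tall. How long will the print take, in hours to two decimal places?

Bead cross-section = 0.14 × 0.35 = 0.049 mm².
Total extruded path = 272000/0.049 = 5551020.4 mm.
Time extruding = 5551020.4 / 50.6, so 109704 s.
Number of layers: 266 / 0.14 → 1900 (rounded up).
Non-print overhead = 1900 × 2.2, so 4180 s.
Altogether 109704 + 4180 = 113884 s, i.e. 31.63 hours.

31.63 hours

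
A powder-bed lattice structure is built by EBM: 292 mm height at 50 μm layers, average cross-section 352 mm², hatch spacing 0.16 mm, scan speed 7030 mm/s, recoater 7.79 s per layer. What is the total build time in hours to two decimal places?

13.14 hours

Layer count = ceil(292 / 0.05) = 5840.
Per-layer scan distance: 352 / 0.16 → 2200 mm.
Per-layer scan time = 2200 / 7030 = 0.3129 s.
Per-layer time = 0.3129 + 7.79, so 8.1029 s.
Build time = 5840 × 8.1029 = 47320.936 s = 13.14 hours.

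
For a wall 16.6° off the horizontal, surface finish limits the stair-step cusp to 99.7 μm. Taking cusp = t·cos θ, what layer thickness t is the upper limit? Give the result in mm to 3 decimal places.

0.104 mm

cos(16.6°) = 0.9583; t_max = 0.0997/0.9583 = 0.104 mm.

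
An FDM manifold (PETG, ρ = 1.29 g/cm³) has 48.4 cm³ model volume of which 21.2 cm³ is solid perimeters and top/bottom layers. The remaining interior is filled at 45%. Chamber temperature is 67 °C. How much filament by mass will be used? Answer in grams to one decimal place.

Interior volume = 48.4 − 21.2 = 27.2 cm³.
Deposited infill = 0.45 × 27.2, so 12.24 cm³.
Total printed volume = 21.2 + 12.24 = 33.44 cm³.
Mass = 33.44 × 1.29, so 43.1376 g.

43.1 g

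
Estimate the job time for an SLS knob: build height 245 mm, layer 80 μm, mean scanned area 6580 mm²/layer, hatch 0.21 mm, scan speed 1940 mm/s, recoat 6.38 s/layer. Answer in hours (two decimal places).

Layer count = ceil(245 / 0.08) = 3063.
Per-layer scan distance: 6580 / 0.21 → 31333.3 mm.
Per-layer scan time: 31333.3 / 1940 → 16.1512 s.
Per-layer time = 16.1512 + 6.38, so 22.5312 s.
3063 layers × 22.5312 s/layer = 69013.0656 s, i.e. 19.17 hours.

19.17 hours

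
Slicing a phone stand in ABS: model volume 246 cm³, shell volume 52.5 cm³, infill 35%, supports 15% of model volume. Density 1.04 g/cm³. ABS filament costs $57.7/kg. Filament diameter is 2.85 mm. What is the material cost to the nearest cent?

$9.43

Interior volume: 246 − 52.5 → 193.5 cm³.
Infill deposited = 0.35 × 193.5, so 67.725 cm³.
Support = 0.15 × 246 = 36.9 cm³.
Total printed volume: 52.5 + 67.725 + 36.9 → 157.125 cm³.
Mass: 157.125 × 1.04 → 163.41 g.
At $57.7/kg: 163.41/1000 × 57.7 = $9.43.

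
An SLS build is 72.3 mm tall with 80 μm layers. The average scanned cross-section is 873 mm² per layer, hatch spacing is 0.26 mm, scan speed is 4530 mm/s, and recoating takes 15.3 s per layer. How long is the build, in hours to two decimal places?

4.03 hours

Number of layers: 72.3 / 0.08 → 904 (rounded up).
Hatch length per layer: 873 / 0.26 → 3357.7 mm.
Laser time per layer: 3357.7 / 4530 → 0.7412 s.
Time per layer = 0.7412 + 15.3, so 16.0412 s.
Total: 904 × 16.0412 s = 14501.2448 s → 4.03 hours.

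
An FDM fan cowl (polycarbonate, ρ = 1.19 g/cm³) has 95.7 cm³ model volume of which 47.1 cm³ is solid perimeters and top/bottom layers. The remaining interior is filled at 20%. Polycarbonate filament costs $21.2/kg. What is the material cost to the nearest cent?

$1.43

Volume inside the shell = 95.7 − 47.1 = 48.6 cm³.
Deposited infill = 0.20 × 48.6, so 9.72 cm³.
Deposited volume = 47.1 + 9.72 = 56.82 cm³.
Mass = 56.82 × 1.19, so 67.6158 g.
At $21.2/kg: 67.6158/1000 × 21.2 = $1.43.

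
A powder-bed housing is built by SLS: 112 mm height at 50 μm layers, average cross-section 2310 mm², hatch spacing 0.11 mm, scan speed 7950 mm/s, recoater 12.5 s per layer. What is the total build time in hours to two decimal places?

9.42 hours

Layers = ⌈112/0.05⌉ = 2240.
Scan path per layer = 2310 / 0.11, so 21000 mm.
Per-layer scan time = 21000 / 7950 = 2.6415 s.
Per-layer time: 2.6415 + 12.5 → 15.1415 s.
Build time = 2240 × 15.1415 = 33916.96 s = 9.42 hours.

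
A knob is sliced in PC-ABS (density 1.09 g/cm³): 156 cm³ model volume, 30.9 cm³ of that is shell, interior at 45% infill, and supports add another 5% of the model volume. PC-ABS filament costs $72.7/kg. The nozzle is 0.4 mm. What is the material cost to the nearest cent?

Volume inside the shell = 156 − 30.9 = 125.1 cm³.
Infill deposited = 0.45 × 125.1, so 56.295 cm³.
Support = 0.05 × 156 = 7.8 cm³.
Total extruded = 30.9 + 56.295 + 7.8 = 94.995 cm³.
Mass: 94.995 × 1.09 → 103.54455 g.
At $72.7/kg: 103.54455/1000 × 72.7 = $7.53.

$7.53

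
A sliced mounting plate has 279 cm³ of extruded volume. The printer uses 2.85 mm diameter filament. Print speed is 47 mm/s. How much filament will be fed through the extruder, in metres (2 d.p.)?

A = π r² = π × 1.425² = 6.3794 mm².
L = 279000 mm³ / 6.3794 mm² = 43734.52 mm, i.e. 43.73 m.

43.73 m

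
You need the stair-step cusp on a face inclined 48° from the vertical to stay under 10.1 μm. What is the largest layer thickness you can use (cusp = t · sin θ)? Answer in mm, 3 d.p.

Layer height = cusp / sin(48°) = 0.0101 / 0.7431 = 0.014 mm.

0.014 mm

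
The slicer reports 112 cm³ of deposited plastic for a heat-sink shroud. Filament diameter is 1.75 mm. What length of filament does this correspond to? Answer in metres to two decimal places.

Filament cross-section = π × (1.75/2)² = 2.4053 mm².
L = 112000 mm³ / 2.4053 mm² = 46563.84 mm, i.e. 46.56 m.

46.56 m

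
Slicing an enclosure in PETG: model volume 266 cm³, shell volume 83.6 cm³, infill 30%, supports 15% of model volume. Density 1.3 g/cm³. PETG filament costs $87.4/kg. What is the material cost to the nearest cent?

Interior volume = 266 − 83.6 = 182.4 cm³.
Infill volume = 0.30 × 182.4 = 54.72 cm³.
Support: 0.15 × 266 → 39.9 cm³.
Deposited volume = 83.6 + 54.72 + 39.9 = 178.22 cm³.
Mass = 178.22 × 1.3, so 231.686 g.
At $87.4/kg: 231.686/1000 × 87.4 = $20.25.

$20.25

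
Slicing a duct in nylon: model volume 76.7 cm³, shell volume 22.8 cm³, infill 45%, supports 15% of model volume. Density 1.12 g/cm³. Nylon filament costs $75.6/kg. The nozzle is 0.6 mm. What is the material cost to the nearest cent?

$4.96

Interior volume = 76.7 − 22.8, so 53.9 cm³.
Infill volume: 0.45 × 53.9 → 24.255 cm³.
Support = 0.15 × 76.7, so 11.505 cm³.
Total printed volume = 22.8 + 24.255 + 11.505 = 58.56 cm³.
Mass: 58.56 × 1.12 → 65.5872 g.
At $75.6/kg: 65.5872/1000 × 75.6 = $4.96.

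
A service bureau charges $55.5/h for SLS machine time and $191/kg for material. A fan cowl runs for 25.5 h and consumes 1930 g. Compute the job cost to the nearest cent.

Machine-time cost: 55.5 × 25.5 → $1415.25.
Material cost: 191 × 1930/1000 → $368.63.
Job cost: 1415.25 + 368.63 = $1783.88.

$1783.88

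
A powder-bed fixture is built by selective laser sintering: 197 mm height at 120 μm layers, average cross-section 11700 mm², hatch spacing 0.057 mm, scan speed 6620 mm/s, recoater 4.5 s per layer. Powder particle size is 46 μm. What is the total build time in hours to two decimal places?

16.19 hours

Layers = ⌈197/0.12⌉ = 1642.
Scan path per layer = 11700 / 0.057, so 205263.2 mm.
Scan time per layer = 205263.2 / 6620 = 31.0065 s.
Layer cycle = 31.0065 + 4.5 = 35.5065 s.
1642 layers × 35.5065 s/layer = 58301.673 s, i.e. 16.19 hours.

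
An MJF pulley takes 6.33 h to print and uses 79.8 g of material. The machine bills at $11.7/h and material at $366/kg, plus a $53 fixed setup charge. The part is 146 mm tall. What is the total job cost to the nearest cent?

Machine cost = 11.7 × 6.33, so $74.061.
Feedstock cost = 366 × 79.8/1000, so $29.2068.
Total = 74.061 + 29.2068 + 53 = 156.2678 ≈ $156.27.

$156.27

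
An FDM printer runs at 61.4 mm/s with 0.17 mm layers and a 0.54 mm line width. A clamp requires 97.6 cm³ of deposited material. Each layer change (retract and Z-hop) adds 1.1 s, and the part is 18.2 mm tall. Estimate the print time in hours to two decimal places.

4.84 hours

Line area = 0.17 × 0.54, so 0.0918 mm².
Path length: 97600 mm³ / 0.0918 mm² → 1063180.8 mm.
Print-move time = 1063180.8 / 61.4, so 17315.6 s.
Number of layers: 18.2 / 0.17 → 108 (rounded up).
Z-hop total = 108 × 1.1, so 118.8 s.
Total = 17315.6 + 118.8 = 17434.4 s = 4.84 hours.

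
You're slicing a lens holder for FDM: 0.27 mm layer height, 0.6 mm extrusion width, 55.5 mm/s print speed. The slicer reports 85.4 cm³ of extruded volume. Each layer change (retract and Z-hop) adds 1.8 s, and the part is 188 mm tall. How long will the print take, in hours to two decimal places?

2.99 hours

Line area = 0.27 × 0.6 = 0.162 mm².
Toolpath length = 85.4 cm³ / 0.162 mm² = 85400 / 0.162 = 527160.5 mm.
Extrusion time = 527160.5 / 55.5 = 9498.4 s.
Layer count = ceil(188 / 0.27) = 697.
Non-print overhead = 697 × 1.8 = 1254.6 s.
Altogether 9498.4 + 1254.6 = 10753 s, i.e. 2.99 hours.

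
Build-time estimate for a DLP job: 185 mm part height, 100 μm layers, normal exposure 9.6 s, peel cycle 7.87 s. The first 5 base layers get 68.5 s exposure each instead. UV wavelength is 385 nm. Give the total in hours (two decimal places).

9.06 hours

Layer count = ceil(185 / 0.1) = 1850.
Base layers = 5 × (68.5 + 7.87) = 381.85 s.
Regular layers = 1845 × (9.6 + 7.87), so 32232.15 s.
Sum: 381.85 + 32232.15 = 32614 s → 9.06 hours.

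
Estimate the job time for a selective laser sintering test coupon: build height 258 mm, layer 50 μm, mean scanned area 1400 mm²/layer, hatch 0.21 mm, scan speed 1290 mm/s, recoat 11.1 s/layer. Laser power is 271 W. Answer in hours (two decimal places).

Layers = ⌈258/0.05⌉ = 5160.
Per-layer scan distance = 1400 / 0.21, so 6666.7 mm.
Laser time per layer: 6666.7 / 1290 → 5.168 s.
Time per layer = 5.168 + 11.1 = 16.268 s.
Build time = 5160 × 16.268 = 83942.88 s = 23.32 hours.

23.32 hours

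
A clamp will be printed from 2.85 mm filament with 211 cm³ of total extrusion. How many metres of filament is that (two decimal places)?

Cross-section of 2.85 mm filament: π·(2.85/2)² = 6.3794 mm².
L = 211000 mm³ / 6.3794 mm² = 33075.21 mm, i.e. 33.08 m.

33.08 m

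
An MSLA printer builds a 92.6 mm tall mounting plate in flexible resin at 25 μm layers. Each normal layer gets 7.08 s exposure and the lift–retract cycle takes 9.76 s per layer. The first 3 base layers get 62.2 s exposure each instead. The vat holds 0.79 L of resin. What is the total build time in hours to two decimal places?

17.37 hours

Layers = ⌈92.6/0.025⌉ = 3704.
Bottom layers = 3 × (62.2 + 9.76), so 215.88 s.
Regular layers = 3701 × (7.08 + 9.76), so 62324.84 s.
Total = 215.88 + 62324.84 = 62540.72 s = 17.37 hours.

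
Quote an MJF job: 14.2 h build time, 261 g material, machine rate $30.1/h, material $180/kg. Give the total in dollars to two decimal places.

$474.40

Machine cost: 30.1 × 14.2 → $427.42.
Feedstock cost: 180 × 261/1000 → $46.98.
Job cost: 427.42 + 46.98 = $474.40.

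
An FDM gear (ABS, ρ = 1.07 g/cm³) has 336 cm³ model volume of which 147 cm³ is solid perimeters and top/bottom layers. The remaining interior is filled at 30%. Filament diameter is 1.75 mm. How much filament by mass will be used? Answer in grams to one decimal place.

218.0 g

Interior volume: 336 − 147 → 189 cm³.
Infill volume: 0.30 × 189 → 56.7 cm³.
Total extruded = 147 + 56.7 = 203.7 cm³.
Mass: 203.7 × 1.07 → 217.959 g.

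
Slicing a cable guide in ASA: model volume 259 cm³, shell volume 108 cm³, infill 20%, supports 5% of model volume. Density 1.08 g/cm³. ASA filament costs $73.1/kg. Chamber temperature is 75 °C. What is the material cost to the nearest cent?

$11.93

Infill region: 259 − 108 → 151 cm³.
Deposited infill: 0.20 × 151 → 30.2 cm³.
Support: 0.05 × 259 → 12.95 cm³.
Total extruded: 108 + 30.2 + 12.95 → 151.15 cm³.
Mass = 151.15 × 1.08 = 163.242 g.
At $73.1/kg: 163.242/1000 × 73.1 = $11.93.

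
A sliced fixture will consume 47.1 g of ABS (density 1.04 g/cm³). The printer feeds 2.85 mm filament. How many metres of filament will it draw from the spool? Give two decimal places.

7.10 m

Extruded volume: 47.1/1.04 = 45.2885 cm³ (45288.5 mm³).
Cross-section of 2.85 mm filament: π·(2.85/2)² = 6.3794 mm².
Length = 45288.5 / 6.3794 = 7099.18 mm = 7.10 m.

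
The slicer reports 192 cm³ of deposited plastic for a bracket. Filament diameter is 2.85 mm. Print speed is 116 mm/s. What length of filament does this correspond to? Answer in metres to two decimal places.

A = π r² = π × 1.425² = 6.3794 mm².
Length = 192 cm³ / 6.3794 mm² = 192000 / 6.3794 = 30096.87 mm = 30.10 m.

30.10 m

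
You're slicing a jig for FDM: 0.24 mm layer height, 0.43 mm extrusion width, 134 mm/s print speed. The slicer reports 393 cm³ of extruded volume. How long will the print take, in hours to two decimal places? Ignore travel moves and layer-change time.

Bead cross-section = 0.24 × 0.43, so 0.1032 mm².
Total extruded path = 393000/0.1032 = 3808139.5 mm.
Print-move time = 3808139.5 / 134, so 28419 s.
Converting: 28419 s = 7.89 hours.

7.89 hours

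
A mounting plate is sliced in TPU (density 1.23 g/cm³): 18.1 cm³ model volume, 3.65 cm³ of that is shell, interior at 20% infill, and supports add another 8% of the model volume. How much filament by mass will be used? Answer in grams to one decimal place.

Infill region = 18.1 − 3.65, so 14.45 cm³.
Infill deposited: 0.20 × 14.45 → 2.89 cm³.
Support: 0.08 × 18.1 → 1.448 cm³.
Total printed volume: 3.65 + 2.89 + 1.448 → 7.988 cm³.
Mass: 7.988 × 1.23 → 9.82524 g.

9.8 g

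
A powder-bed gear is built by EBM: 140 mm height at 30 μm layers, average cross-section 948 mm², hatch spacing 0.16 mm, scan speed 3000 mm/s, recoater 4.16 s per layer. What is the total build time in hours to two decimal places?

Layer count = ceil(140 / 0.03) = 4667.
Per-layer scan distance: 948 / 0.16 → 5925 mm.
Scan time per layer = 5925 / 3000, so 1.975 s.
Per-layer time = 1.975 + 4.16, so 6.135 s.
Build time = 4667 × 6.135 = 28632.045 s = 7.95 hours.

7.95 hours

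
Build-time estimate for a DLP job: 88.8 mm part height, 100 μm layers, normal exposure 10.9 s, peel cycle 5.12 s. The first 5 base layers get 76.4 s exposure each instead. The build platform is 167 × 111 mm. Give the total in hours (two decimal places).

Layers = ⌈88.8/0.1⌉ = 888.
Burn-in layers = 5 × (76.4 + 5.12), so 407.6 s.
Remaining layers: 883 × (10.9 + 5.12) → 14145.66 s.
Total = 407.6 + 14145.66 = 14553.26 s = 4.04 hours.

4.04 hours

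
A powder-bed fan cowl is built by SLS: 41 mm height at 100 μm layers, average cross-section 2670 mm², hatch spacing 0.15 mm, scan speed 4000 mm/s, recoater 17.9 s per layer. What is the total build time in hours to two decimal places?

Layer count = ceil(41 / 0.1) = 410.
Per-layer scan distance = 2670 / 0.15, so 17800 mm.
Laser time per layer: 17800 / 4000 → 4.45 s.
Time per layer = 4.45 + 17.9, so 22.35 s.
Total: 410 × 22.35 s = 9163.5 s → 2.55 hours.

2.55 hours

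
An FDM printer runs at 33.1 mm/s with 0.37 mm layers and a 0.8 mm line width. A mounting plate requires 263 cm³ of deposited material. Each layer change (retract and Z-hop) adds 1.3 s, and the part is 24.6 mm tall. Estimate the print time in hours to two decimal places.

Extrusion cross-section: 0.37 × 0.8 → 0.296 mm².
Total extruded path = 263000/0.296 = 888513.5 mm.
Time extruding = 888513.5 / 33.1, so 26843.3 s.
Layer count = ceil(24.6 / 0.37) = 67.
Non-print overhead = 67 × 1.3 = 87.1 s.
Total = 26843.3 + 87.1 = 26930.4 s = 7.48 hours.

7.48 hours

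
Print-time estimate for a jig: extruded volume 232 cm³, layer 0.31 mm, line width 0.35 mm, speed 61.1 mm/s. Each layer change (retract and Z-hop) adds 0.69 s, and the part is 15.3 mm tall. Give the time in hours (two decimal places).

9.73 hours

Extrusion cross-section = 0.31 × 0.35 = 0.1085 mm².
Path length: 232000 mm³ / 0.1085 mm² → 2138248.8 mm.
Extrusion time = 2138248.8 / 61.1, so 34995.9 s.
Layer count = ceil(15.3 / 0.31) = 50.
Non-print overhead = 50 × 0.69 = 34.5 s.
Total = 34995.9 + 34.5 = 35030.4 s = 9.73 hours.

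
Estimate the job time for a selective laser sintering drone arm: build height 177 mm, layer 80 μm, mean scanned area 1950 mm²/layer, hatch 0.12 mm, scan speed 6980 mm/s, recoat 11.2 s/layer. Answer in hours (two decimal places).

Layers = ⌈177/0.08⌉ = 2213.
Hatch length per layer: 1950 / 0.12 → 16250 mm.
Scan time per layer = 16250 / 6980 = 2.3281 s.
Per-layer time = 2.3281 + 11.2, so 13.5281 s.
2213 layers × 13.5281 s/layer = 29937.6853 s, i.e. 8.32 hours.

8.32 hours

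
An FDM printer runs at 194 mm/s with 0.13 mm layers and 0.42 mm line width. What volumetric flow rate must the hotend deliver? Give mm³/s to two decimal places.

A = 0.13 × 0.42, so 0.0546 mm².
Volumetric flow = 194 × 0.0546 = 10.59 mm³/s.

10.59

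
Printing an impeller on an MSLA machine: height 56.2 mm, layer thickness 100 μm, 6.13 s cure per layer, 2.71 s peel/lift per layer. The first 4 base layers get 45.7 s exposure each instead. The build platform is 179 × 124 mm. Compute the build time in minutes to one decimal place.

85.4 minutes

Number of layers: 56.2 / 0.1 → 562 (rounded up).
Bottom layers = 4 × (45.7 + 2.71), so 193.64 s.
Regular layers = 558 × (6.13 + 2.71), so 4932.72 s.
Sum: 193.64 + 4932.72 = 5126.36 s → 85.4 minutes.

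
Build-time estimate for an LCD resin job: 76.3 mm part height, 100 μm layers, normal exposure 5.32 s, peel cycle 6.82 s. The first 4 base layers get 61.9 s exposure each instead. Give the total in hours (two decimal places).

2.64 hours

Layers = ⌈76.3/0.1⌉ = 763.
Bottom layers: 4 × (61.9 + 6.82) → 274.88 s.
Remaining layers: 759 × (5.32 + 6.82) → 9214.26 s.
Sum: 274.88 + 9214.26 = 9489.14 s → 2.64 hours.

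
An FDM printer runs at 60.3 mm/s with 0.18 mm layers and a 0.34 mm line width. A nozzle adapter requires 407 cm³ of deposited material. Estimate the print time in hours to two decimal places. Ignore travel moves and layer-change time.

Extrusion cross-section = 0.18 × 0.34 = 0.0612 mm².
Path length: 407000 mm³ / 0.0612 mm² → 6650326.8 mm.
Print-move time = 6650326.8 / 60.3, so 110287.3 s.
In the requested units: 110287.3 s = 30.64 hours.

30.64 hours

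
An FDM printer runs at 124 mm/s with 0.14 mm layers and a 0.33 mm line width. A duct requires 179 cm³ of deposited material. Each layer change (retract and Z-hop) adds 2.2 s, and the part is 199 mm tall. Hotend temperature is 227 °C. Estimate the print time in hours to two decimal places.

Line area = 0.14 × 0.33, so 0.0462 mm².
Toolpath length = 179 cm³ / 0.0462 mm² = 179000 / 0.0462 = 3874458.9 mm.
Extrusion time = 3874458.9 / 124 = 31245.6 s.
Layer count = ceil(199 / 0.14) = 1422.
Non-print overhead = 1422 × 2.2, so 3128.4 s.
Altogether 31245.6 + 3128.4 = 34374 s, i.e. 9.55 hours.

9.55 hours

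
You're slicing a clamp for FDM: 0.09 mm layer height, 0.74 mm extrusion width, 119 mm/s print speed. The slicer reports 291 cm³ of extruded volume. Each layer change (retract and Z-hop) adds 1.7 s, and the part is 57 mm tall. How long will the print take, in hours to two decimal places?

Line area = 0.09 × 0.74, so 0.0666 mm².
Total extruded path = 291000/0.0666 = 4369369.4 mm.
Print-move time = 4369369.4 / 119 = 36717.4 s.
Number of layers: 57 / 0.09 → 634 (rounded up).
Layer-change overhead = 634 × 1.7 = 1077.8 s.
Altogether 36717.4 + 1077.8 = 37795.2 s, i.e. 10.50 hours.

10.50 hours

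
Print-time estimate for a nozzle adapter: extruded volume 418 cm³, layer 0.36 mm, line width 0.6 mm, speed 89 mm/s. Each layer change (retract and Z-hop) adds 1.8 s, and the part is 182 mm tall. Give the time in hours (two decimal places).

Line area: 0.36 × 0.6 → 0.216 mm².
Total extruded path = 418000/0.216 = 1935185.2 mm.
Print-move time = 1935185.2 / 89 = 21743.7 s.
Layers = ⌈182/0.36⌉ = 506.
Non-print overhead: 506 × 1.8 → 910.8 s.
Total = 21743.7 + 910.8 = 22654.5 s = 6.29 hours.

6.29 hours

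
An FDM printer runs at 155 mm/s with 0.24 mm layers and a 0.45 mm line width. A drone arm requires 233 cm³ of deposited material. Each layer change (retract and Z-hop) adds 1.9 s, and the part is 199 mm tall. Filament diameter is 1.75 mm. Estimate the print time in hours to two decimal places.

4.30 hours

Bead cross-section = 0.24 × 0.45 = 0.108 mm².
Path length: 233000 mm³ / 0.108 mm² → 2157407.4 mm.
Print-move time = 2157407.4 / 155, so 13918.8 s.
Number of layers: 199 / 0.24 → 830 (rounded up).
Z-hop total = 830 × 1.9 = 1577 s.
Total = 13918.8 + 1577 = 15495.8 s = 4.30 hours.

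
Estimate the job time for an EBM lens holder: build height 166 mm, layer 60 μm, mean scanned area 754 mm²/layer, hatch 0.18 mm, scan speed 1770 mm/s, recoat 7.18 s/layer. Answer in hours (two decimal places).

Layer count = ceil(166 / 0.06) = 2767.
Scan path per layer: 754 / 0.18 → 4188.9 mm.
Per-layer scan time: 4188.9 / 1770 → 2.3666 s.
Layer cycle = 2.3666 + 7.18 = 9.5466 s.
Build time = 2767 × 9.5466 = 26415.4422 s = 7.34 hours.

7.34 hours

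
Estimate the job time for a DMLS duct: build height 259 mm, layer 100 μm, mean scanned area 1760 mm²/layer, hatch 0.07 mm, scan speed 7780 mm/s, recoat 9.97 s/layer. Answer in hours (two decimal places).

9.50 hours

Number of layers: 259 / 0.1 → 2590 (rounded up).
Scan path per layer = 1760 / 0.07, so 25142.9 mm.
Per-layer scan time: 25142.9 / 7780 → 3.2317 s.
Layer cycle: 3.2317 + 9.97 → 13.2017 s.
Build time = 2590 × 13.2017 = 34192.403 s = 9.50 hours.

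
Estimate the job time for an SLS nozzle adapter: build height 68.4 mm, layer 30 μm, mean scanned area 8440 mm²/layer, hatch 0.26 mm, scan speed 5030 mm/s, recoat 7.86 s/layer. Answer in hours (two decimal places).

Layer count = ceil(68.4 / 0.03) = 2280.
Per-layer scan distance = 8440 / 0.26 = 32461.5 mm.
Laser time per layer = 32461.5 / 5030 = 6.4536 s.
Time per layer = 6.4536 + 7.86, so 14.3136 s.
Build time = 2280 × 14.3136 = 32635.008 s = 9.07 hours.

9.07 hours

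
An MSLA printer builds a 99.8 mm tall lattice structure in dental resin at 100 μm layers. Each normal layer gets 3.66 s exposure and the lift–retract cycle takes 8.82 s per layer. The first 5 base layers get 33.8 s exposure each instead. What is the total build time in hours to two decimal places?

3.50 hours

Number of layers: 99.8 / 0.1 → 998 (rounded up).
Bottom layers = 5 × (33.8 + 8.82) = 213.1 s.
Normal layers = 993 × (3.66 + 8.82) = 12392.64 s.
Sum: 213.1 + 12392.64 = 12605.74 s → 3.50 hours.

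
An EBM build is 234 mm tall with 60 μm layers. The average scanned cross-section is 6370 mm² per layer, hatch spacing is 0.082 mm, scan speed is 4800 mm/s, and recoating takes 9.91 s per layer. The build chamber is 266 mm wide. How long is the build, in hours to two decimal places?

28.27 hours

Layer count = ceil(234 / 0.06) = 3900.
Scan path per layer = 6370 / 0.082 = 77682.9 mm.
Beam time per layer = 77682.9 / 4800, so 16.1839 s.
Time per layer = 16.1839 + 9.91 = 26.0939 s.
3900 layers × 26.0939 s/layer = 101766.21 s, i.e. 28.27 hours.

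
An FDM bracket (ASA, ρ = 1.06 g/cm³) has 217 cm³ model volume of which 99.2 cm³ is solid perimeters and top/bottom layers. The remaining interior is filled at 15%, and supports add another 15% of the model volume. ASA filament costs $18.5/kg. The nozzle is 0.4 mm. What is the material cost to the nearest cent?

$2.93

Volume inside the shell: 217 − 99.2 → 117.8 cm³.
Infill volume = 0.15 × 117.8 = 17.67 cm³.
Support = 0.15 × 217, so 32.55 cm³.
Total extruded = 99.2 + 17.67 + 32.55, so 149.42 cm³.
Mass = 149.42 × 1.06 = 158.3852 g.
At $18.5/kg: 158.3852/1000 × 18.5 = $2.93.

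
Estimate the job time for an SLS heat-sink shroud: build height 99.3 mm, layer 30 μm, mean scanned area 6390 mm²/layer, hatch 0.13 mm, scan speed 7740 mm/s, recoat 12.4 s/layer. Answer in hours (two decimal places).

Layer count = ceil(99.3 / 0.03) = 3310.
Per-layer scan distance = 6390 / 0.13, so 49153.8 mm.
Per-layer scan time = 49153.8 / 7740 = 6.3506 s.
Per-layer time = 6.3506 + 12.4 = 18.7506 s.
Build time = 3310 × 18.7506 = 62064.486 s = 17.24 hours.

17.24 hours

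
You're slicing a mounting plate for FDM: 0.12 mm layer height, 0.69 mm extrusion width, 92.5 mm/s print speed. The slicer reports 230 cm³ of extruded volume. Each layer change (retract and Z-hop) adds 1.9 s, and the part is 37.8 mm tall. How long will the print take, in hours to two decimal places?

Line area = 0.12 × 0.69, so 0.0828 mm².
Total extruded path = 230000/0.0828 = 2777777.8 mm.
Extrusion time: 2777777.8 / 92.5 → 30030 s.
Layer count = ceil(37.8 / 0.12) = 315.
Non-print overhead = 315 × 1.9, so 598.5 s.
Total = 30030 + 598.5 = 30628.5 s = 8.51 hours.

8.51 hours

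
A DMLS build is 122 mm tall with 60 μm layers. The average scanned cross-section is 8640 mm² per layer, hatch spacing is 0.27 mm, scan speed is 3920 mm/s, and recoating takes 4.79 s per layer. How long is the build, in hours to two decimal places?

7.32 hours

Number of layers: 122 / 0.06 → 2034 (rounded up).
Hatch length per layer: 8640 / 0.27 → 32000 mm.
Laser time per layer = 32000 / 3920, so 8.1633 s.
Layer cycle = 8.1633 + 4.79, so 12.9533 s.
Build time = 2034 × 12.9533 = 26347.0122 s = 7.32 hours.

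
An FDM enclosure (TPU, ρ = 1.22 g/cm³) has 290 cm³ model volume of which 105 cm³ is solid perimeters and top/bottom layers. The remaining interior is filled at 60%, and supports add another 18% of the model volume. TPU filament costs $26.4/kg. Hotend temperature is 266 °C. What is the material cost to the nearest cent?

$8.64

Volume inside the shell = 290 − 105, so 185 cm³.
Infill volume = 0.60 × 185 = 111 cm³.
Support = 0.18 × 290 = 52.2 cm³.
Deposited volume = 105 + 111 + 52.2, so 268.2 cm³.
Mass = 268.2 × 1.22, so 327.204 g.
At $26.4/kg: 327.204/1000 × 26.4 = $8.64.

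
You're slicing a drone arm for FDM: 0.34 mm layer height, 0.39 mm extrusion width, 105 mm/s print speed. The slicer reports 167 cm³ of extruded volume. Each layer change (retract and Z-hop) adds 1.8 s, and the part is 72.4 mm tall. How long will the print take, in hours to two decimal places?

3.44 hours

Line area = 0.34 × 0.39, so 0.1326 mm².
Path length: 167000 mm³ / 0.1326 mm² → 1259426.8 mm.
Print-move time: 1259426.8 / 105 → 11994.5 s.
Number of layers: 72.4 / 0.34 → 213 (rounded up).
Z-hop total: 213 × 1.8 → 383.4 s.
Total = 11994.5 + 383.4 = 12377.9 s = 3.44 hours.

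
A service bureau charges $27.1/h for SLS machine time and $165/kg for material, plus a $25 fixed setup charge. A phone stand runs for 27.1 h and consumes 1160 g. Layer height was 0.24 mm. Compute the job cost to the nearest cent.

Machine cost: 27.1 × 27.1 → $734.41.
Material cost = 165 × 1160/1000, so $191.40.
Adding setup: 734.41 + 191.40 + 25 → $950.81.

$950.81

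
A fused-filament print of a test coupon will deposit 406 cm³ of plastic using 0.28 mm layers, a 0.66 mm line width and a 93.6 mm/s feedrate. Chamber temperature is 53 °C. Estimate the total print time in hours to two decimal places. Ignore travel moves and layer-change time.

Bead cross-section = 0.28 × 0.66, so 0.1848 mm².
Toolpath length = 406 cm³ / 0.1848 mm² = 406000 / 0.1848 = 2196969.7 mm.
Print-move time = 2196969.7 / 93.6 = 23471.9 s.
In the requested units: 23471.9 s = 6.52 hours.

6.52 hours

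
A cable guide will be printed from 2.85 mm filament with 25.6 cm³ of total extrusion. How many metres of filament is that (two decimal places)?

A = π r² = π × 1.425² = 6.3794 mm².
L = 25600 mm³ / 6.3794 mm² = 4012.92 mm, i.e. 4.01 m.

4.01 m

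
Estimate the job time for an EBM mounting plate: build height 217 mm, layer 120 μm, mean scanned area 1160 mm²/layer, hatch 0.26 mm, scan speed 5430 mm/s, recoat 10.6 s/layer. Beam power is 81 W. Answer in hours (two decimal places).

5.74 hours

Number of layers: 217 / 0.12 → 1809 (rounded up).
Per-layer scan distance = 1160 / 0.26, so 4461.5 mm.
Per-layer scan time: 4461.5 / 5430 → 0.8216 s.
Layer cycle: 0.8216 + 10.6 → 11.4216 s.
Total: 1809 × 11.4216 s = 20661.6744 s → 5.74 hours.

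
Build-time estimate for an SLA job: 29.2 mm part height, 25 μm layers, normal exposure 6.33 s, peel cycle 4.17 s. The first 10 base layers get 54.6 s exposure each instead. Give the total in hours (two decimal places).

3.54 hours

Layers = ⌈29.2/0.025⌉ = 1168.
Burn-in layers = 10 × (54.6 + 4.17) = 587.7 s.
Remaining layers: 1158 × (6.33 + 4.17) → 12159 s.
Total = 587.7 + 12159 = 12746.7 s = 3.54 hours.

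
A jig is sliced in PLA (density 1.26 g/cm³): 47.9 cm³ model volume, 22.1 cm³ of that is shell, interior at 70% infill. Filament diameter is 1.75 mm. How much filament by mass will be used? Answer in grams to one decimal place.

50.6 g

Volume inside the shell = 47.9 − 22.1, so 25.8 cm³.
Infill volume = 0.70 × 25.8, so 18.06 cm³.
Total extruded = 22.1 + 18.06, so 40.16 cm³.
Mass: 40.16 × 1.26 → 50.6016 g.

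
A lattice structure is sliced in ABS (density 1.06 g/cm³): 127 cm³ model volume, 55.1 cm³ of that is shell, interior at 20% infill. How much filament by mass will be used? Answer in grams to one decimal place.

Interior volume = 127 − 55.1 = 71.9 cm³.
Infill volume = 0.20 × 71.9 = 14.38 cm³.
Total extruded = 55.1 + 14.38, so 69.48 cm³.
Mass = 69.48 × 1.06 = 73.6488 g.

73.6 g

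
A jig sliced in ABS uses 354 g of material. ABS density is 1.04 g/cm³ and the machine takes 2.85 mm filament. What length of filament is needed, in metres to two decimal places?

Volume = 354 g / 1.04 g·cm⁻³ = 340.3846 cm³ = 340384.6 mm³.
A = π r² = π × 1.425² = 6.3794 mm².
L = V/A = 340384.6/6.3794 = 53356.84 mm → 53.36 m.

53.36 m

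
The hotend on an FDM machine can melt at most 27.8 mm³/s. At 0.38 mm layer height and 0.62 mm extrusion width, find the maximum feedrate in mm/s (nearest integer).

118 mm/s

A: 0.38 × 0.62 → 0.2356 mm².
v_max = Q/A = 27.8/0.2356 = 118.00 mm/s → 118 mm/s.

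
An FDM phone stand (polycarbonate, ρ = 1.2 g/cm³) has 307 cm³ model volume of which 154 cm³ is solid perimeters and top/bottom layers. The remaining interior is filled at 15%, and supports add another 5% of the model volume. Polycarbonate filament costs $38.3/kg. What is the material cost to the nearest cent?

$8.84

Interior volume = 307 − 154, so 153 cm³.
Infill deposited = 0.15 × 153 = 22.95 cm³.
Support = 0.05 × 307 = 15.35 cm³.
Deposited volume = 154 + 22.95 + 15.35, so 192.3 cm³.
Mass: 192.3 × 1.2 → 230.76 g.
At $38.3/kg: 230.76/1000 × 38.3 = $8.84.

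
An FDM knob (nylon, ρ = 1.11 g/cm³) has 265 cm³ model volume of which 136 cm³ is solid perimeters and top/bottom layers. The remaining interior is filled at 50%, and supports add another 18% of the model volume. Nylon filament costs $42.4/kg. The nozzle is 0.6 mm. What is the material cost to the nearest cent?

Interior volume: 265 − 136 → 129 cm³.
Deposited infill: 0.50 × 129 → 64.5 cm³.
Support = 0.18 × 265, so 47.7 cm³.
Deposited volume: 136 + 64.5 + 47.7 → 248.2 cm³.
Mass = 248.2 × 1.11 = 275.502 g.
At $42.4/kg: 275.502/1000 × 42.4 = $11.68.

$11.68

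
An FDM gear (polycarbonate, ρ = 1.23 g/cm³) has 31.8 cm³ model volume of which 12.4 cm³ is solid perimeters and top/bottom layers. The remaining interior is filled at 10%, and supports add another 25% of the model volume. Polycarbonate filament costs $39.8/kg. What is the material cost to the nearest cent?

$1.09

Infill region = 31.8 − 12.4 = 19.4 cm³.
Infill volume: 0.10 × 19.4 → 1.94 cm³.
Support = 0.25 × 31.8, so 7.95 cm³.
Deposited volume = 12.4 + 1.94 + 7.95, so 22.29 cm³.
Mass = 22.29 × 1.23, so 27.4167 g.
At $39.8/kg: 27.4167/1000 × 39.8 = $1.09.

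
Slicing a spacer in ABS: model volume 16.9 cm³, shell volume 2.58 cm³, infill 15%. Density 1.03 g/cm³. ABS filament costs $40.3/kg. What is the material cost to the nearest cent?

$0.20

Interior volume = 16.9 − 2.58 = 14.32 cm³.
Infill volume: 0.15 × 14.32 → 2.148 cm³.
Total printed volume: 2.58 + 2.148 → 4.728 cm³.
Mass = 4.728 × 1.03 = 4.86984 g.
Cost = 4.86984 g / 1000 × $40.3/kg = $0.20.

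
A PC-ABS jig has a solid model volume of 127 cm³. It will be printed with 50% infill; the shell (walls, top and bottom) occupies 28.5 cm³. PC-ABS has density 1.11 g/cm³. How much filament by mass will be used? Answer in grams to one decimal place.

86.3 g

Interior volume = 127 − 28.5 = 98.5 cm³.
Deposited infill = 0.50 × 98.5, so 49.25 cm³.
Total printed volume = 28.5 + 49.25 = 77.75 cm³.
Mass = 77.75 × 1.11 = 86.3025 g.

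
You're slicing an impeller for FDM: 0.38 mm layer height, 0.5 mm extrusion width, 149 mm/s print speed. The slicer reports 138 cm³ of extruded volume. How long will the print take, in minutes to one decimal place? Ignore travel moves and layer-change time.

81.2 minutes

Bead cross-section: 0.38 × 0.5 → 0.19 mm².
Path length: 138000 mm³ / 0.19 mm² → 726315.8 mm.
Time extruding = 726315.8 / 149 = 4874.6 s.
4874.6 s = 81.2 minutes.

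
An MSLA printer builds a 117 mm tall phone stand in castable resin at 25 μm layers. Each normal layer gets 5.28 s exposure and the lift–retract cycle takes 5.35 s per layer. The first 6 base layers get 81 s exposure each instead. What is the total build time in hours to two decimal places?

13.95 hours

Number of layers: 117 / 0.025 → 4680 (rounded up).
Bottom layers = 6 × (81 + 5.35), so 518.1 s.
Remaining layers: 4674 × (5.28 + 5.35) → 49684.62 s.
Total = 518.1 + 49684.62 = 50202.72 s = 13.95 hours.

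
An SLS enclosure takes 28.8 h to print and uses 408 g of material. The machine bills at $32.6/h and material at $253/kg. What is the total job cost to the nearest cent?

$1042.10

Machine-time cost: 32.6 × 28.8 → $938.88.
Feedstock cost = 253 × 408/1000 = $103.224.
Total = 938.88 + 103.224 = 1042.104 ≈ $1042.10.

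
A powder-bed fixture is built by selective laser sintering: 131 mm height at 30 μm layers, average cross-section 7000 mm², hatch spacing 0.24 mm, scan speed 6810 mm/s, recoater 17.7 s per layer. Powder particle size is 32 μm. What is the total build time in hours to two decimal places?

Layer count = ceil(131 / 0.03) = 4367.
Scan path per layer = 7000 / 0.24 = 29166.7 mm.
Scan time per layer = 29166.7 / 6810 = 4.2829 s.
Time per layer = 4.2829 + 17.7, so 21.9829 s.
Build time = 4367 × 21.9829 = 95999.3243 s = 26.67 hours.

26.67 hours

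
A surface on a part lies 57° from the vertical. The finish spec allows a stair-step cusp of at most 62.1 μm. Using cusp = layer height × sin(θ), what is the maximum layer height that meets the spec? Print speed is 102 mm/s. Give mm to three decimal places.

sin(57°) = 0.8387; t_max = 0.0621/0.8387 = 0.074 mm.

0.074 mm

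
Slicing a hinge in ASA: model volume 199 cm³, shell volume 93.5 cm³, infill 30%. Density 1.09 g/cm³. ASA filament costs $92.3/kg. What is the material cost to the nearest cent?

Interior volume = 199 − 93.5, so 105.5 cm³.
Infill volume = 0.30 × 105.5 = 31.65 cm³.
Deposited volume: 93.5 + 31.65 → 125.15 cm³.
Mass: 125.15 × 1.09 → 136.4135 g.
Cost = 136.4135 g / 1000 × $92.3/kg = $12.59.

$12.59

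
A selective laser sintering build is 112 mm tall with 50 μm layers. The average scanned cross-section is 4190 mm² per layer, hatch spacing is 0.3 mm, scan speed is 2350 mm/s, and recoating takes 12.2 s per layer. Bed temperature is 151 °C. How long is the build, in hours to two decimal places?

11.29 hours

Number of layers: 112 / 0.05 → 2240 (rounded up).
Scan path per layer = 4190 / 0.3 = 13966.7 mm.
Laser time per layer = 13966.7 / 2350 = 5.9433 s.
Time per layer = 5.9433 + 12.2, so 18.1433 s.
Total: 2240 × 18.1433 s = 40640.992 s → 11.29 hours.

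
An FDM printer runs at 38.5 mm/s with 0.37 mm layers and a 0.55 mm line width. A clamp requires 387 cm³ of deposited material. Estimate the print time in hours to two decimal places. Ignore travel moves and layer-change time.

13.72 hours

Line area: 0.37 × 0.55 → 0.2035 mm².
Toolpath length = 387 cm³ / 0.2035 mm² = 387000 / 0.2035 = 1901719.9 mm.
Extrusion time = 1901719.9 / 38.5, so 49395.3 s.
In the requested units: 49395.3 s = 13.72 hours.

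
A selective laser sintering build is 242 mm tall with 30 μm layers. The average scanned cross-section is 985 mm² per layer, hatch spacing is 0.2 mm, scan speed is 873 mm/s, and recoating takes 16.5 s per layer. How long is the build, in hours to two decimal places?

49.62 hours

Layers = ⌈242/0.03⌉ = 8067.
Scan path per layer = 985 / 0.2 = 4925 mm.
Laser time per layer = 4925 / 873 = 5.6415 s.
Layer cycle = 5.6415 + 16.5 = 22.1415 s.
Total: 8067 × 22.1415 s = 178615.4805 s → 49.62 hours.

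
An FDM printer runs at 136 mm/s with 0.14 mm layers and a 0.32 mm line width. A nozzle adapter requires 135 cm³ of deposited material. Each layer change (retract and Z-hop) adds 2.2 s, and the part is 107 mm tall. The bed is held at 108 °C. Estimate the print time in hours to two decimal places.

Line area = 0.14 × 0.32 = 0.0448 mm².
Path length: 135000 mm³ / 0.0448 mm² → 3013392.9 mm.
Print-move time = 3013392.9 / 136, so 22157.3 s.
Layer count = ceil(107 / 0.14) = 765.
Layer-change overhead: 765 × 2.2 → 1683 s.
Altogether 22157.3 + 1683 = 23840.3 s, i.e. 6.62 hours.

6.62 hours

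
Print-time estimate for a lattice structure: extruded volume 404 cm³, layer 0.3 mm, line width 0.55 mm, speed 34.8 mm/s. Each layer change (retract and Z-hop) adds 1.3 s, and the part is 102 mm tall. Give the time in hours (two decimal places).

Line area = 0.3 × 0.55, so 0.165 mm².
Total extruded path = 404000/0.165 = 2448484.8 mm.
Print-move time = 2448484.8 / 34.8, so 70358.8 s.
Layers = ⌈102/0.3⌉ = 340.
Z-hop total: 340 × 1.3 → 442 s.
Altogether 70358.8 + 442 = 70800.8 s, i.e. 19.67 hours.

19.67 hours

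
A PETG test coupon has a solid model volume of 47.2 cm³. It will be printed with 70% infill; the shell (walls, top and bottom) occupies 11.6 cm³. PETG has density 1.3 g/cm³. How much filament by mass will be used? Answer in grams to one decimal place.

Infill region = 47.2 − 11.6 = 35.6 cm³.
Deposited infill = 0.70 × 35.6 = 24.92 cm³.
Deposited volume: 11.6 + 24.92 → 36.52 cm³.
Mass = 36.52 × 1.3, so 47.476 g.

47.5 g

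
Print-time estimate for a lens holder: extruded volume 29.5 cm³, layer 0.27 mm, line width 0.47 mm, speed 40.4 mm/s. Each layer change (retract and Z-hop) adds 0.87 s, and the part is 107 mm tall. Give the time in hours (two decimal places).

Extrusion cross-section = 0.27 × 0.47 = 0.1269 mm².
Path length: 29500 mm³ / 0.1269 mm² → 232466.5 mm.
Print-move time = 232466.5 / 40.4, so 5754.1 s.
Layers = ⌈107/0.27⌉ = 397.
Z-hop total = 397 × 0.87, so 345.39 s.
Total = 5754.1 + 345.39 = 6099.49 s = 1.69 hours.

1.69 hours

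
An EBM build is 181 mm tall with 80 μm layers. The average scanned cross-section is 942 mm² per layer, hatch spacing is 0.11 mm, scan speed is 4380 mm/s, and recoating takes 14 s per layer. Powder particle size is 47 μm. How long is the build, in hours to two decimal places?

Layers = ⌈181/0.08⌉ = 2263.
Scan path per layer = 942 / 0.11, so 8563.6 mm.
Scan time per layer = 8563.6 / 4380, so 1.9552 s.
Time per layer = 1.9552 + 14 = 15.9552 s.
2263 layers × 15.9552 s/layer = 36106.6176 s, i.e. 10.03 hours.

10.03 hours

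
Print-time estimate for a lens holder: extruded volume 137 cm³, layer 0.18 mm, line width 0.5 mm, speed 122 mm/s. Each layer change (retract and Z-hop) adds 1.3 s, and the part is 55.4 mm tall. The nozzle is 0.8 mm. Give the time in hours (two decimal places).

3.58 hours

Line area = 0.18 × 0.5 = 0.09 mm².
Total extruded path = 137000/0.09 = 1522222.2 mm.
Time extruding: 1522222.2 / 122 → 12477.2 s.
Layer count = ceil(55.4 / 0.18) = 308.
Layer-change overhead = 308 × 1.3, so 400.4 s.
Altogether 12477.2 + 400.4 = 12877.6 s, i.e. 3.58 hours.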